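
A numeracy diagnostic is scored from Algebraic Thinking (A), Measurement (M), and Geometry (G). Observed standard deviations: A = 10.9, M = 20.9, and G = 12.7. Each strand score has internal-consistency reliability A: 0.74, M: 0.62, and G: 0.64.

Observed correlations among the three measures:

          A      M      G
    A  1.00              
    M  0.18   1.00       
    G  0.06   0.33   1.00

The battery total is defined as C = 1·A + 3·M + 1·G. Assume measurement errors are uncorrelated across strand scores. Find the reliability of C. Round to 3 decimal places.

Var(C) = 10.9² + 3²·20.9² + 12.7² + 2·[3·10.9·20.9·0.18 + 10.9·12.7·0.06 + 3·20.9·12.7·0.33] = 4211.39 + 788.198 = 4999.59.
Under uncorrelated errors the observed covariances equal the true-score covariances, so only the own-variance terms attenuate.
True-score variance = [10.9²·0.74 + 3²·20.9²·0.62 + 12.7²·0.64] + 788.198 = 2628.54 + 788.198 = 3416.74.
Reliability = 3416.74 / 4999.59 = 0.683.

0.683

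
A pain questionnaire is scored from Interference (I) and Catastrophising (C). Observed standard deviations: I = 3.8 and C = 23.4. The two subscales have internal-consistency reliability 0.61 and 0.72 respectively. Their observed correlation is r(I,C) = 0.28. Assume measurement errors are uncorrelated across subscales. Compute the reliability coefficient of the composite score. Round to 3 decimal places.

0.740

Var(I+C) = 3.8² + 23.4² + 2·[3.8·23.4·0.28] = 562 + 49.7952 = 611.795.
With uncorrelated errors the cross-covariances are all true-score covariance, so they carry over unchanged; only the diagonal terms shrink to ρᵢσᵢ².
True-score variance = [3.8²·0.61 + 23.4²·0.72] + 49.7952 = 403.052 + 49.7952 = 452.847.
Reliability = 452.847 / 611.795 = 0.740.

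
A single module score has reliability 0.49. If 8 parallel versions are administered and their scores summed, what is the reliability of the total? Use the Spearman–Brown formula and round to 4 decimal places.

0.8849

ρ_k = kρ / (1 + (k−1)ρ) = 8·0.49 / (1 + 7·0.49) = 3.920 / 4.430 = 0.8849.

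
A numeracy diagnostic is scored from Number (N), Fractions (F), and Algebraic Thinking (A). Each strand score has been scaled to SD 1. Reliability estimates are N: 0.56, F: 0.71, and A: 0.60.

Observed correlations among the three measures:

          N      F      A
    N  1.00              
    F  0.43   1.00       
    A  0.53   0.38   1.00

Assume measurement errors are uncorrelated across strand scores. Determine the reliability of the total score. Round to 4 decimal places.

0.8011

Var(N+F+A) = 3 + 2·[0.43 + 0.53 + 0.38] = 3 + 2.68 = 5.68.
Under uncorrelated errors the observed covariances equal the true-score covariances, so only the own-variance terms attenuate.
True-score variance = [0.56 + 0.71 + 0.60] + 2.68 = 1.87 + 2.68 = 4.55.
Reliability = 4.55 / 5.68 = 0.8011.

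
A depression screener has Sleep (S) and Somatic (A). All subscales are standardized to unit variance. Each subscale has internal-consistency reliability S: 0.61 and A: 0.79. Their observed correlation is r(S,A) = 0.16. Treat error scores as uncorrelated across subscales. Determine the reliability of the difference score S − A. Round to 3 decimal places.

Var(S−A) = 1 + 1 − 2·0.16 = 2 − 0.32 = 1.68.
Under uncorrelated errors the observed covariances equal the true-score covariances, so only the own-variance terms attenuate.
True-score variance = [0.61 + 0.79] − 0.32 = 1.4 − 0.32 = 1.08.
Reliability = 1.08 / 1.68 = 0.643.

0.643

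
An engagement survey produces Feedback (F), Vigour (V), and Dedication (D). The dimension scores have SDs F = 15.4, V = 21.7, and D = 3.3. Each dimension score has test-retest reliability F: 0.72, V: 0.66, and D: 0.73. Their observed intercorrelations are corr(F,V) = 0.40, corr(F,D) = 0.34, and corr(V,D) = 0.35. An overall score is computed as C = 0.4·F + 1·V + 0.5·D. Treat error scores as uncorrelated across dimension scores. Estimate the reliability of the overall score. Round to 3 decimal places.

Var(C) = 0.4²·15.4² + 21.7² + 0.5²·3.3² + 2·[0.4·15.4·21.7·0.40 + 0.2·15.4·3.3·0.34 + 0.5·21.7·3.3·0.35] = 511.558 + 138.913 = 650.471.
Under uncorrelated errors the observed covariances equal the true-score covariances, so only the own-variance terms attenuate.
True-score variance = [0.4²·15.4²·0.72 + 21.7²·0.66 + 0.5²·3.3²·0.73] + 138.913 = 340.096 + 138.913 = 479.008.
Reliability = 479.008 / 650.471 = 0.736.

0.736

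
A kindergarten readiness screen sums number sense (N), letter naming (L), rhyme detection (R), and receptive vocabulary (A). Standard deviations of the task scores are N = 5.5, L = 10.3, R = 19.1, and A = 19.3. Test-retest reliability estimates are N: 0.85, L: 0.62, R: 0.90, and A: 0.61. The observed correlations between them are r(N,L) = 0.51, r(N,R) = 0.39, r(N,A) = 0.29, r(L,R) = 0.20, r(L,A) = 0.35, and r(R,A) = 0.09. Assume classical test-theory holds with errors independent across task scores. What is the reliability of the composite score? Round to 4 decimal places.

Var(N+L+R+A) = 5.5² + 10.3² + 19.1² + 19.3² + 2·[5.5·10.3·0.51 + 5.5·19.1·0.39 + 5.5·19.3·0.29 + 10.3·19.1·0.20 + 10.3·19.3·0.35 + 19.1·19.3·0.09] = 873.64 + 485.487 = 1359.13.
Because errors are independent across components, Cov(Tᵢ,Tⱼ) = Cov(Xᵢ,Xⱼ); the off-diagonal part of the true-score variance is the same as above.
True-score variance = [5.5²·0.85 + 10.3²·0.62 + 19.1²·0.90 + 19.3²·0.61] + 485.487 = 647.036 + 485.487 = 1132.52.
Reliability = 1132.52 / 1359.13 = 0.8333.

0.8333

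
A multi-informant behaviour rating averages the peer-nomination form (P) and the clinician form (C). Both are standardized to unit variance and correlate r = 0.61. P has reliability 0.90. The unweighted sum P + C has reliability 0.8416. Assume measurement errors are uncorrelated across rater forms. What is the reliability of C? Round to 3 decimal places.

0.590

Var(P+C) = 2 + 2·0.61 = 3.220.
True-score variance = ρ_P + ρ_C + 2·0.61, so 0.8416 = (0.90 + ρ_C + 1.22) / 3.220.
ρ_C = 0.8416·3.220 − 0.90 − 1.22 = 0.590.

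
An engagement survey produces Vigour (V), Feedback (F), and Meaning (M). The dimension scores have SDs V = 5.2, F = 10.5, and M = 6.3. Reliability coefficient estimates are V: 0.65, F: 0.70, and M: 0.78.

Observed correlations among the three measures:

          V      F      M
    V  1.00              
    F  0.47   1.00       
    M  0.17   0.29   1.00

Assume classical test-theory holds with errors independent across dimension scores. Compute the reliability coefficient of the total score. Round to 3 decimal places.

Var(V+F+M) = 5.2² + 10.5² + 6.3² + 2·[5.2·10.5·0.47 + 5.2·6.3·0.17 + 10.5·6.3·0.29] = 176.98 + 100.829 = 277.809.
Under uncorrelated errors the observed covariances equal the true-score covariances, so only the own-variance terms attenuate.
True-score variance = [5.2²·0.65 + 10.5²·0.70 + 6.3²·0.78] + 100.829 = 125.709 + 100.829 = 226.539.
Reliability = 226.539 / 277.809 = 0.815.

0.815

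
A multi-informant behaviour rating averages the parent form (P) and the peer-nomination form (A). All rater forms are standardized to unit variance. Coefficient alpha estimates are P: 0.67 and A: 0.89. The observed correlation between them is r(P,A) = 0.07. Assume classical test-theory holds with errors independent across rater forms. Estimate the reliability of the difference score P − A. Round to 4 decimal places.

Var(P−A) = 1 + 1 − 2·0.07 = 2 − 0.14 = 1.86.
Because errors are independent across components, Cov(Tᵢ,Tⱼ) = Cov(Xᵢ,Xⱼ); the off-diagonal part of the true-score variance is the same as above.
True-score variance = [0.67 + 0.89] − 0.14 = 1.56 − 0.14 = 1.42.
Reliability = 1.42 / 1.86 = 0.7634.

0.7634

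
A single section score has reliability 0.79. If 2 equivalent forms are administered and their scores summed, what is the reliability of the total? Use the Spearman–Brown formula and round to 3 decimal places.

0.883

ρ_k = kρ / (1 + (k−1)ρ) = 2·0.79 / (1 + 1·0.79) = 1.580 / 1.790 = 0.883.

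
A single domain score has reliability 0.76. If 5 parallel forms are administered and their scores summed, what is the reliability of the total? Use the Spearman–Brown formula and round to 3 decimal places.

0.941

ρ_k = kρ / (1 + (k−1)ρ) = 5·0.76 / (1 + 4·0.76) = 3.800 / 4.040 = 0.941.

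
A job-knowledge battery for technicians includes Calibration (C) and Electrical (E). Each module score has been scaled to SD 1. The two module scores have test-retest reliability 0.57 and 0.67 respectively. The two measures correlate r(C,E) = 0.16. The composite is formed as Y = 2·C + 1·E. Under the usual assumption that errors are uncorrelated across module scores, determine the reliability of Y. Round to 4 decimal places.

0.6365

Var(Y) = 2² + 1 + 2·[2·0.16] = 5 + 0.64 = 5.64.
With uncorrelated errors the cross-covariances are all true-score covariance, so they carry over unchanged; only the diagonal terms shrink to ρᵢσᵢ².
True-score variance = [2²·0.57 + 0.67] + 0.64 = 2.95 + 0.64 = 3.59.
Reliability = 3.59 / 5.64 = 0.6365.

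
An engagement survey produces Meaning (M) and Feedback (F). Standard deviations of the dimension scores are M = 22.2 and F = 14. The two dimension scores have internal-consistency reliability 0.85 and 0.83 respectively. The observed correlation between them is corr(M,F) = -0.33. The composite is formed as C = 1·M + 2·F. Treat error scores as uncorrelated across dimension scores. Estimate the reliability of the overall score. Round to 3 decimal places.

0.761

Var(C) = 22.2² + 2²·14² + 2·[2·22.2·14·(-0.33)] = 1276.84 − 410.256 = 866.584.
Under uncorrelated errors the observed covariances equal the true-score covariances, so only the own-variance terms attenuate.
True-score variance = [22.2²·0.85 + 2²·14²·0.83] − 410.256 = 1069.63 − 410.256 = 659.378.
Reliability = 659.378 / 866.584 = 0.761.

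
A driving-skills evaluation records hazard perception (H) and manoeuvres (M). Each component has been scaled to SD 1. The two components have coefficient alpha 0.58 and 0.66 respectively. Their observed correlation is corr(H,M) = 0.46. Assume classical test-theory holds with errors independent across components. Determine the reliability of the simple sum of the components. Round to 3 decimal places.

0.740

Var(H+M) = 2 + 2·[0.46] = 2 + 0.92 = 2.92.
Because errors are independent across components, Cov(Tᵢ,Tⱼ) = Cov(Xᵢ,Xⱼ); the off-diagonal part of the true-score variance is the same as above.
True-score variance = [0.58 + 0.66] + 0.92 = 1.24 + 0.92 = 2.16.
Reliability = 2.16 / 2.92 = 0.740.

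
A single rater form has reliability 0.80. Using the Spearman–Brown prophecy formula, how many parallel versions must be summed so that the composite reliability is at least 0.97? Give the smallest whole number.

9

k ≥ ρ*(1−ρ₁)/(ρ₁(1−ρ*)) = 0.97·0.20 / (0.80·0.03) = 8.083.
Smallest integer k = 9.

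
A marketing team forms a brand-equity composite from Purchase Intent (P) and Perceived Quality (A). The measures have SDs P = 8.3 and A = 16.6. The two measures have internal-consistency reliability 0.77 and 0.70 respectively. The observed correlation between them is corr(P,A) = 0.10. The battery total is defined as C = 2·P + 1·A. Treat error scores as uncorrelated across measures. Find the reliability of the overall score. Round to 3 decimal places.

Var(C) = 2²·8.3² + 16.6² + 2·[2·8.3·16.6·0.10] = 551.12 + 55.112 = 606.232.
With uncorrelated errors the cross-covariances are all true-score covariance, so they carry over unchanged; only the diagonal terms shrink to ρᵢσᵢ².
True-score variance = [2²·8.3²·0.77 + 16.6²·0.70] + 55.112 = 405.073 + 55.112 = 460.185.
Reliability = 460.185 / 606.232 = 0.759.

0.759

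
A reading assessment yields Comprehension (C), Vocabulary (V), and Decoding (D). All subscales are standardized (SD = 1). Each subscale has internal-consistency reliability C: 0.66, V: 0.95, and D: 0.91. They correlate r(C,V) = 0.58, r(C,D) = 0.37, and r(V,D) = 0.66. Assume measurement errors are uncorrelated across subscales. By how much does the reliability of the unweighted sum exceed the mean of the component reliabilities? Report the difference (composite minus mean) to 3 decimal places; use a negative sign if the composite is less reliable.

Var(sum) = 3 + 3.22 = 6.22; true-score variance = 2.52 + 3.22 = 5.74; composite reliability = 0.9228.
Mean component reliability = 0.8400.
Difference = 0.9228 − 0.8400 = 0.083.

0.083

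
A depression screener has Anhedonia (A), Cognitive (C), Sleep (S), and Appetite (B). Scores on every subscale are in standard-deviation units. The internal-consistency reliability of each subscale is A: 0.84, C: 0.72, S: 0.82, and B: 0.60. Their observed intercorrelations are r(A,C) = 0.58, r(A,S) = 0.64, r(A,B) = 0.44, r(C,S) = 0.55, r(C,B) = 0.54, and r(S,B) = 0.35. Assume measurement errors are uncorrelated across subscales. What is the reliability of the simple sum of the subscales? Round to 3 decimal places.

Var(A+C+S+B) = 4 + 2·[0.58 + 0.64 + 0.44 + 0.55 + 0.54 + 0.35] = 4 + 6.2 = 10.2.
Under uncorrelated errors the observed covariances equal the true-score covariances, so only the own-variance terms attenuate.
True-score variance = [0.84 + 0.72 + 0.82 + 0.60] + 6.2 = 2.98 + 6.2 = 9.18.
Reliability = 9.18 / 10.2 = 0.900.

0.900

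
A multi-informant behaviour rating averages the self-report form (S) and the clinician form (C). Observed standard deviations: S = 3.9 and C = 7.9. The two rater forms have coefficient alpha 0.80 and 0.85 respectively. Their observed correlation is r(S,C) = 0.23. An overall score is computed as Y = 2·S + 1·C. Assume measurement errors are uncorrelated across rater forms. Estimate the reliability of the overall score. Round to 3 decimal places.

0.858

Var(Y) = 2²·3.9² + 7.9² + 2·[2·3.9·7.9·0.23] = 123.25 + 28.3452 = 151.595.
Because errors are independent across components, Cov(Tᵢ,Tⱼ) = Cov(Xᵢ,Xⱼ); the off-diagonal part of the true-score variance is the same as above.
True-score variance = [2²·3.9²·0.80 + 7.9²·0.85] + 28.3452 = 101.721 + 28.3452 = 130.066.
Reliability = 130.066 / 151.595 = 0.858.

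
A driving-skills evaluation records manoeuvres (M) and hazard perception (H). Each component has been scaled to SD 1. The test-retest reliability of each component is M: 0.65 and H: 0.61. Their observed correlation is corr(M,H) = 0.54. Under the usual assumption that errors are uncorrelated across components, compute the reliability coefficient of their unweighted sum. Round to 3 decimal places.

0.760

Var(M+H) = 2 + 2·[0.54] = 2 + 1.08 = 3.08.
With uncorrelated errors the cross-covariances are all true-score covariance, so they carry over unchanged; only the diagonal terms shrink to ρᵢσᵢ².
True-score variance = [0.65 + 0.61] + 1.08 = 1.26 + 1.08 = 2.34.
Reliability = 2.34 / 3.08 = 0.760.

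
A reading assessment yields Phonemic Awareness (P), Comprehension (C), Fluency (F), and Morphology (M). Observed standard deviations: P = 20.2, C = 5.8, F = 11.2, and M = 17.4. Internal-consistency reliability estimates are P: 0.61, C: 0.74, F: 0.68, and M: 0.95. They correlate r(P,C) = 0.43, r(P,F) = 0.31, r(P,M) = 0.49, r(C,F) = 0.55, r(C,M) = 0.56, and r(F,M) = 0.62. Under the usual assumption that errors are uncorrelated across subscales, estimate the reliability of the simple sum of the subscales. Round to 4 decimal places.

Var(P+C+F+M) = 20.2² + 5.8² + 11.2² + 17.4² + 2·[20.2·5.8·0.43 + 20.2·11.2·0.31 + 20.2·17.4·0.49 + 5.8·11.2·0.55 + 5.8·17.4·0.56 + 11.2·17.4·0.62] = 869.88 + 1011.61 = 1881.49.
With uncorrelated errors the cross-covariances are all true-score covariance, so they carry over unchanged; only the diagonal terms shrink to ρᵢσᵢ².
True-score variance = [20.2²·0.61 + 5.8²·0.74 + 11.2²·0.68 + 17.4²·0.95] + 1011.61 = 646.719 + 1011.61 = 1658.33.
Reliability = 1658.33 / 1881.49 = 0.8814.

0.8814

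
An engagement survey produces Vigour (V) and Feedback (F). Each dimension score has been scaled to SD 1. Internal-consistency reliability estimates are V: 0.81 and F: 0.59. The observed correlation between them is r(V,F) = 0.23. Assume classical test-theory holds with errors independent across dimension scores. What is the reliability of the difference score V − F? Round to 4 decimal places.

0.6104

Var(V−F) = 1 + 1 − 2·0.23 = 2 − 0.46 = 1.54.
Because errors are independent across components, Cov(Tᵢ,Tⱼ) = Cov(Xᵢ,Xⱼ); the off-diagonal part of the true-score variance is the same as above.
True-score variance = [0.81 + 0.59] − 0.46 = 1.4 − 0.46 = 0.94.
Reliability = 0.94 / 1.54 = 0.6104.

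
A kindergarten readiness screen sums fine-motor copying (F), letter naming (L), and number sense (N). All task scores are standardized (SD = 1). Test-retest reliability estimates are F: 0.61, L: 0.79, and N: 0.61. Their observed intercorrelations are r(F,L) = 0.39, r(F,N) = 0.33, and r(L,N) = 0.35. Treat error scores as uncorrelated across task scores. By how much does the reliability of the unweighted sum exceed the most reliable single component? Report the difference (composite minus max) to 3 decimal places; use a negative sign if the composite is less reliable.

Var(sum) = 3 + 2.14 = 5.14; true-score variance = 2.01 + 2.14 = 4.15; composite reliability = 0.8074.
Max component reliability = 0.7900.
Difference = 0.8074 − 0.7900 = 0.017.

0.017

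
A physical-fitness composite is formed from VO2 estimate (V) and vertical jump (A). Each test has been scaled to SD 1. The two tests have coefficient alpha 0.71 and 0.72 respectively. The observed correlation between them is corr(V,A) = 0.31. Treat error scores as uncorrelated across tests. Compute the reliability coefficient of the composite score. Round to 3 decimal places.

0.782

Var(V+A) = 2 + 2·[0.31] = 2 + 0.62 = 2.62.
Under uncorrelated errors the observed covariances equal the true-score covariances, so only the own-variance terms attenuate.
True-score variance = [0.71 + 0.72] + 0.62 = 1.43 + 0.62 = 2.05.
Reliability = 2.05 / 2.62 = 0.782.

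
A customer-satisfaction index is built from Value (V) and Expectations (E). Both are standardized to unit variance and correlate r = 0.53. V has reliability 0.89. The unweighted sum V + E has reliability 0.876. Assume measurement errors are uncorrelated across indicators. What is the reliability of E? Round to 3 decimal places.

Var(V+E) = 2 + 2·0.53 = 3.060.
True-score variance = ρ_V + ρ_E + 2·0.53, so 0.876 = (0.89 + ρ_E + 1.06) / 3.060.
ρ_E = 0.876·3.060 − 0.89 − 1.06 = 0.731.

0.731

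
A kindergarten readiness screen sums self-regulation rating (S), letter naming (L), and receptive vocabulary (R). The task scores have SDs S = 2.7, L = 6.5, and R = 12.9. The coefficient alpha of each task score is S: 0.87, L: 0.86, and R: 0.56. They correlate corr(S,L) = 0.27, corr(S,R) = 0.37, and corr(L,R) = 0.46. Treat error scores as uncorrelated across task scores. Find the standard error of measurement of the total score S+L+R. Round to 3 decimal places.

8.949

Var(total) = 215.95 + 112.393 = 328.343.
True-score variance = 135.867 + 112.393 = 248.26, so reliability = 0.7561.
Error variance = 328.343 − 248.26 = 80.0831; SEM = √80.0831 = 8.949.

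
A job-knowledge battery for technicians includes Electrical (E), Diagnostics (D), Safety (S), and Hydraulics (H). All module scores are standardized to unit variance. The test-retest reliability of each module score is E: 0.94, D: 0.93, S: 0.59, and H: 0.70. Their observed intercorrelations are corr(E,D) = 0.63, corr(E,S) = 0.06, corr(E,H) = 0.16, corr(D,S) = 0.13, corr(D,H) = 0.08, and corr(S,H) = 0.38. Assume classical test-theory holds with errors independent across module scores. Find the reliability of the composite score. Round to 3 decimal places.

0.878

Var(E+D+S+H) = 4 + 2·[0.63 + 0.06 + 0.16 + 0.13 + 0.08 + 0.38] = 4 + 2.88 = 6.88.
Because errors are independent across components, Cov(Tᵢ,Tⱼ) = Cov(Xᵢ,Xⱼ); the off-diagonal part of the true-score variance is the same as above.
True-score variance = [0.94 + 0.93 + 0.59 + 0.70] + 2.88 = 3.16 + 2.88 = 6.04.
Reliability = 6.04 / 6.88 = 0.878.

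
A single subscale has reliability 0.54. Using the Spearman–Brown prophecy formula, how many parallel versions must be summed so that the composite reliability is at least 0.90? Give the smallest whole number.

k ≥ ρ*(1−ρ₁)/(ρ₁(1−ρ*)) = 0.90·0.46 / (0.54·0.10) = 7.667.
Smallest integer k = 8.

8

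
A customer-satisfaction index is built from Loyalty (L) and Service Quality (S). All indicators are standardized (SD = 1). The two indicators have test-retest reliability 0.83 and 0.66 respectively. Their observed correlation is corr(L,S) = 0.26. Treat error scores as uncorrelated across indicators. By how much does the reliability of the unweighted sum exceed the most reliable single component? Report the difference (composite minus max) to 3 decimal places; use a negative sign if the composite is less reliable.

Var(sum) = 2 + 0.52 = 2.52; true-score variance = 1.49 + 0.52 = 2.01; composite reliability = 0.7976.
Max component reliability = 0.8300.
Difference = 0.7976 − 0.8300 = -0.032.

-0.032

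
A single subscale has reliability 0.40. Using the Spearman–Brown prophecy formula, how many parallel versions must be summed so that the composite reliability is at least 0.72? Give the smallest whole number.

4

k ≥ ρ*(1−ρ₁)/(ρ₁(1−ρ*)) = 0.72·0.60 / (0.40·0.28) = 3.857.
Smallest integer k = 4.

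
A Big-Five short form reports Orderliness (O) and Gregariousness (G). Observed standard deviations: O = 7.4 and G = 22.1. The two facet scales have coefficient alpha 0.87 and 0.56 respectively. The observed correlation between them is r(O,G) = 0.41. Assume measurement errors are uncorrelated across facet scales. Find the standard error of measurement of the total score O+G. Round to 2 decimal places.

14.90

Var(total) = 543.17 + 134.103 = 677.273.
True-score variance = 321.151 + 134.103 = 455.254, so reliability = 0.6722.
Error variance = 677.273 − 455.254 = 222.019; SEM = √222.019 = 14.90.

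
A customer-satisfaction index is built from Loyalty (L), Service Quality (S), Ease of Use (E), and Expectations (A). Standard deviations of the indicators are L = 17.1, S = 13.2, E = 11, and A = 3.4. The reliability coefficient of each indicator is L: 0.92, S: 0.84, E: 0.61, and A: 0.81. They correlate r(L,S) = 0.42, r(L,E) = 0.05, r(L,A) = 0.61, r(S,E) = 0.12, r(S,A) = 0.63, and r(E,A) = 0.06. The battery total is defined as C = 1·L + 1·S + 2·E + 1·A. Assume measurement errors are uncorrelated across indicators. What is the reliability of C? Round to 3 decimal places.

Var(C) = 17.1² + 13.2² + 2²·11² + 3.4² + 2·[17.1·13.2·0.42 + 2·17.1·11·0.05 + 17.1·3.4·0.61 + 2·13.2·11·0.12 + 13.2·3.4·0.63 + 2·11·3.4·0.06] = 962.21 + 433.376 = 1395.59.
With uncorrelated errors the cross-covariances are all true-score covariance, so they carry over unchanged; only the diagonal terms shrink to ρᵢσᵢ².
True-score variance = [17.1²·0.92 + 13.2²·0.84 + 2²·11²·0.61 + 3.4²·0.81] + 433.376 = 719.982 + 433.376 = 1153.36.
Reliability = 1153.36 / 1395.59 = 0.826.

0.826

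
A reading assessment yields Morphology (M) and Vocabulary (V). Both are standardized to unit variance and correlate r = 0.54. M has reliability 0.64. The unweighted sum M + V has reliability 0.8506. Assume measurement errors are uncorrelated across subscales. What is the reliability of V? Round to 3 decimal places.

Var(M+V) = 2 + 2·0.54 = 3.080.
True-score variance = ρ_M + ρ_V + 2·0.54, so 0.8506 = (0.64 + ρ_V + 1.08) / 3.080.
ρ_V = 0.8506·3.080 − 0.64 − 1.08 = 0.900.

0.900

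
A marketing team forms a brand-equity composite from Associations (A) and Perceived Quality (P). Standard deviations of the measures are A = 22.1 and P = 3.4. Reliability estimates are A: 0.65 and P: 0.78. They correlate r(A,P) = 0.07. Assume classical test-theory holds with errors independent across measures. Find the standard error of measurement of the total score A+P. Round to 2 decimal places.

13.17

Var(total) = 499.97 + 10.5196 = 510.49.
True-score variance = 326.483 + 10.5196 = 337.003, so reliability = 0.6602.
Error variance = 510.49 − 337.003 = 173.487; SEM = √173.487 = 13.17.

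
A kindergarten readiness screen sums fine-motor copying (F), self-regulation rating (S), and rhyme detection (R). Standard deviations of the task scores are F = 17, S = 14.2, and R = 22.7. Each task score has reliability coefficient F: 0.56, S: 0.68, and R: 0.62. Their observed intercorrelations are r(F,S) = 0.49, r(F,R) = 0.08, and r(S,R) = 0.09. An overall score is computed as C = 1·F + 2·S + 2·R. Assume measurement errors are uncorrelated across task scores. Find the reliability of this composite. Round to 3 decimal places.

0.707

Var(C) = 17² + 2²·14.2² + 2²·22.7² + 2·[2·17·14.2·0.49 + 2·17·22.7·0.08 + 4·14.2·22.7·0.09] = 3156.72 + 828.717 = 3985.44.
With uncorrelated errors the cross-covariances are all true-score covariance, so they carry over unchanged; only the diagonal terms shrink to ρᵢσᵢ².
True-score variance = [17²·0.56 + 2²·14.2²·0.68 + 2²·22.7²·0.62] + 828.717 = 1988.22 + 828.717 = 2816.94.
Reliability = 2816.94 / 3985.44 = 0.707.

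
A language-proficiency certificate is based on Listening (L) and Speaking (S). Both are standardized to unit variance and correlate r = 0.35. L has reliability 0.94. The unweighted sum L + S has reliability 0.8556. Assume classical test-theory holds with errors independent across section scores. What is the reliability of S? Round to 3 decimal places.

Var(L+S) = 2 + 2·0.35 = 2.700.
True-score variance = ρ_L + ρ_S + 2·0.35, so 0.8556 = (0.94 + ρ_S + 0.70) / 2.700.
ρ_S = 0.8556·2.700 − 0.94 − 0.70 = 0.670.

0.670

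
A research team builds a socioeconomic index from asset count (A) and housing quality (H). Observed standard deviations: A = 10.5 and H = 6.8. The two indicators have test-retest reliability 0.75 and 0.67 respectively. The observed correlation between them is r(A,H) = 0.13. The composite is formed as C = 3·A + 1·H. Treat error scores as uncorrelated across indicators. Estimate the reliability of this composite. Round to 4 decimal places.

Var(C) = 3²·10.5² + 6.8² + 2·[3·10.5·6.8·0.13] = 1038.49 + 55.692 = 1094.18.
With uncorrelated errors the cross-covariances are all true-score covariance, so they carry over unchanged; only the diagonal terms shrink to ρᵢσᵢ².
True-score variance = [3²·10.5²·0.75 + 6.8²·0.67] + 55.692 = 775.168 + 55.692 = 830.86.
Reliability = 830.86 / 1094.18 = 0.7593.

0.7593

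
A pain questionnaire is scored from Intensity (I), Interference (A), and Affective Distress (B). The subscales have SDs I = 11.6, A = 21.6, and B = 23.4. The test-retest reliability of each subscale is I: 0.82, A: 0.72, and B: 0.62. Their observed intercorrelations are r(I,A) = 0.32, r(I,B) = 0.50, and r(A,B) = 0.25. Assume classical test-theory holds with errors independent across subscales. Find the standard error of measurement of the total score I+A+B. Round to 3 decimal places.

Var(total) = 1148.68 + 684.518 = 1833.2.
True-score variance = 785.75 + 684.518 = 1470.27, so reliability = 0.8020.
Error variance = 1833.2 − 1470.27 = 362.93; SEM = √362.93 = 19.051.

19.051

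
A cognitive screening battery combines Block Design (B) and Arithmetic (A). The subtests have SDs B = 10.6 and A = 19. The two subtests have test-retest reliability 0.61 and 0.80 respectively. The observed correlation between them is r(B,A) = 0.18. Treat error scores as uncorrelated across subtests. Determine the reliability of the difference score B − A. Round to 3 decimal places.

Var(B−A) = 10.6² + 19² − 2·10.6·19·0.18 = 473.36 − 72.504 = 400.856.
With uncorrelated errors the cross-covariances are all true-score covariance, so they carry over unchanged; only the diagonal terms shrink to ρᵢσᵢ².
True-score variance = [10.6²·0.61 + 19²·0.80] − 72.504 = 357.34 − 72.504 = 284.836.
Reliability = 284.836 / 400.856 = 0.711.

0.711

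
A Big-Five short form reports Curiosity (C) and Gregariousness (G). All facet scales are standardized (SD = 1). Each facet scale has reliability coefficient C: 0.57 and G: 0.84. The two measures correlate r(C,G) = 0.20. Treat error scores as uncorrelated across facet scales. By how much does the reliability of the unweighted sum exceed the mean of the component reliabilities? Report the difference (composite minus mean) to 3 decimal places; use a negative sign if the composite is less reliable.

Var(sum) = 2 + 0.4 = 2.4; true-score variance = 1.41 + 0.4 = 1.81; composite reliability = 0.7542.
Mean component reliability = 0.7050.
Difference = 0.7542 − 0.7050 = 0.049.

0.049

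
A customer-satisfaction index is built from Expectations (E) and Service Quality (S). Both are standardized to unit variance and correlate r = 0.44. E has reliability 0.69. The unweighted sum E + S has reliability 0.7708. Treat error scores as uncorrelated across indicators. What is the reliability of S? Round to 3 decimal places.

Var(E+S) = 2 + 2·0.44 = 2.880.
True-score variance = ρ_E + ρ_S + 2·0.44, so 0.7708 = (0.69 + ρ_S + 0.88) / 2.880.
ρ_S = 0.7708·2.880 − 0.69 − 0.88 = 0.650.

0.650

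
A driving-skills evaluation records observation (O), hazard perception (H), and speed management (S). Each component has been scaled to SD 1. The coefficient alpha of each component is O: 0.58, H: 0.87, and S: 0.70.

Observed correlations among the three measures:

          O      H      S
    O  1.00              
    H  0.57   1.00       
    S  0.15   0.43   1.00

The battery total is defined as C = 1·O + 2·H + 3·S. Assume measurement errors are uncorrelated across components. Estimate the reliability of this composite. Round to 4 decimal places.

0.8371

Var(C) = 1 + 2² + 3² + 2·[2·0.57 + 3·0.15 + 6·0.43] = 14 + 8.34 = 22.34.
With uncorrelated errors the cross-covariances are all true-score covariance, so they carry over unchanged; only the diagonal terms shrink to ρᵢσᵢ².
True-score variance = [0.58 + 2²·0.87 + 3²·0.70] + 8.34 = 10.36 + 8.34 = 18.7.
Reliability = 18.7 / 22.34 = 0.8371.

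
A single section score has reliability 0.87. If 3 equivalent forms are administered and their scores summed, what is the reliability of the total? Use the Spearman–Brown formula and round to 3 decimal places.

ρ_k = kρ / (1 + (k−1)ρ) = 3·0.87 / (1 + 2·0.87) = 2.610 / 2.740 = 0.953.

0.953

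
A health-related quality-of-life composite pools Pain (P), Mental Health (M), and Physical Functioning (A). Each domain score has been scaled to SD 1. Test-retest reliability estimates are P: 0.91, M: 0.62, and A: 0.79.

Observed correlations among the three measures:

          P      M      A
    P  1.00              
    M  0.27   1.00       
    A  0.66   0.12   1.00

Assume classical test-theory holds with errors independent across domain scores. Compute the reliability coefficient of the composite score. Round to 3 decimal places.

Var(P+M+A) = 3 + 2·[0.27 + 0.66 + 0.12] = 3 + 2.1 = 5.1.
With uncorrelated errors the cross-covariances are all true-score covariance, so they carry over unchanged; only the diagonal terms shrink to ρᵢσᵢ².
True-score variance = [0.91 + 0.62 + 0.79] + 2.1 = 2.32 + 2.1 = 4.42.
Reliability = 4.42 / 5.1 = 0.867.

0.867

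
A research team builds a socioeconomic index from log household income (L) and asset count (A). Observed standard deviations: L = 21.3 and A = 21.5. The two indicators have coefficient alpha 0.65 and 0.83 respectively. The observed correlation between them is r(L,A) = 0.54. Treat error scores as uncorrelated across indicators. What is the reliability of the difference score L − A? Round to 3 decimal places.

0.437

Var(L−A) = 21.3² + 21.5² − 2·21.3·21.5·0.54 = 915.94 − 494.586 = 421.354.
Under uncorrelated errors the observed covariances equal the true-score covariances, so only the own-variance terms attenuate.
True-score variance = [21.3²·0.65 + 21.5²·0.83] − 494.586 = 678.566 − 494.586 = 183.98.
Reliability = 183.98 / 421.354 = 0.437.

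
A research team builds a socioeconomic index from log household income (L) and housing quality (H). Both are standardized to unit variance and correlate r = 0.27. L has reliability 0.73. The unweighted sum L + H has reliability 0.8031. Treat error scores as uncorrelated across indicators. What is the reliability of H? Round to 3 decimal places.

0.770

Var(L+H) = 2 + 2·0.27 = 2.540.
True-score variance = ρ_L + ρ_H + 2·0.27, so 0.8031 = (0.73 + ρ_H + 0.54) / 2.540.
ρ_H = 0.8031·2.540 − 0.73 − 0.54 = 0.770.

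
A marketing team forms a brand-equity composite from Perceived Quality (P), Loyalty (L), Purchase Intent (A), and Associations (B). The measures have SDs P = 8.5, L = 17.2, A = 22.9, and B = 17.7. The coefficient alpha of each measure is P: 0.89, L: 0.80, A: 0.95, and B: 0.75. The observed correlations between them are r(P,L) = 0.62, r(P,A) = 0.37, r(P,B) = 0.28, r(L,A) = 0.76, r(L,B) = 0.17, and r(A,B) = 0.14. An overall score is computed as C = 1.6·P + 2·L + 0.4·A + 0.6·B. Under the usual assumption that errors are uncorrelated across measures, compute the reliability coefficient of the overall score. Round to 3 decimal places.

Var(C) = 1.6²·8.5² + 2²·17.2² + 0.4²·22.9² + 0.6²·17.7² + 2·[3.2·8.5·17.2·0.62 + 0.64·8.5·22.9·0.37 + 0.96·8.5·17.7·0.28 + 0.8·17.2·22.9·0.76 + 1.2·17.2·17.7·0.17 + 0.24·22.9·17.7·0.14] = 1565.01 + 1383.6 = 2948.61.
Under uncorrelated errors the observed covariances equal the true-score covariances, so only the own-variance terms attenuate.
True-score variance = [1.6²·8.5²·0.89 + 2²·17.2²·0.80 + 0.4²·22.9²·0.95 + 0.6²·17.7²·0.75] + 1383.6 = 1275.6 + 1383.6 = 2659.2.
Reliability = 2659.2 / 2948.61 = 0.902.

0.902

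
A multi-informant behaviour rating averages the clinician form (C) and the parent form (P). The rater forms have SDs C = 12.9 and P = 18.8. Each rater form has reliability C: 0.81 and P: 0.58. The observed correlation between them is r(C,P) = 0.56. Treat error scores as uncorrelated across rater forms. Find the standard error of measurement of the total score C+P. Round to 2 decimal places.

Var(total) = 519.85 + 271.622 = 791.472.
True-score variance = 339.787 + 271.622 = 611.41, so reliability = 0.7725.
Error variance = 791.472 − 611.41 = 180.063; SEM = √180.063 = 13.42.

13.42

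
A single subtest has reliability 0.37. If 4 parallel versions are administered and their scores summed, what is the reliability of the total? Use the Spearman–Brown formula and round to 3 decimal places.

ρ_k = kρ / (1 + (k−1)ρ) = 4·0.37 / (1 + 3·0.37) = 1.480 / 2.110 = 0.701.

0.701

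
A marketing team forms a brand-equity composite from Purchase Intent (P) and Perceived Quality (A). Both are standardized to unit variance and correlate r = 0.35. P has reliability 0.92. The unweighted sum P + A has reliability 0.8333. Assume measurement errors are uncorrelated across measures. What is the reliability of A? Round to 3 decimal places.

Var(P+A) = 2 + 2·0.35 = 2.700.
True-score variance = ρ_P + ρ_A + 2·0.35, so 0.8333 = (0.92 + ρ_A + 0.70) / 2.700.
ρ_A = 0.8333·2.700 − 0.92 − 0.70 = 0.630.

0.630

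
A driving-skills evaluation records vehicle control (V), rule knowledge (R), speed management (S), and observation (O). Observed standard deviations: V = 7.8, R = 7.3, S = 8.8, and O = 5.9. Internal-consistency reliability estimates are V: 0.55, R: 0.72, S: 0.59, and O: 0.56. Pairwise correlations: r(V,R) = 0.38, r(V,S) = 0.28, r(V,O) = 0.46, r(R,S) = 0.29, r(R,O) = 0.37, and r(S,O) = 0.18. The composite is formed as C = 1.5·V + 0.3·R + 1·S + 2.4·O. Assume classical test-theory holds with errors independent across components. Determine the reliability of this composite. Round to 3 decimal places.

Var(C) = 1.5²·7.8² + 0.3²·7.3² + 8.8² + 2.4²·5.9² + 2·[0.45·7.8·7.3·0.38 + 1.5·7.8·8.8·0.28 + 3.6·7.8·5.9·0.46 + 0.3·7.3·8.8·0.29 + 0.72·7.3·5.9·0.37 + 2.4·8.8·5.9·0.18] = 419.632 + 308.534 = 728.165.
Because errors are independent across components, Cov(Tᵢ,Tⱼ) = Cov(Xᵢ,Xⱼ); the off-diagonal part of the true-score variance is the same as above.
True-score variance = [1.5²·7.8²·0.55 + 0.3²·7.3²·0.72 + 8.8²·0.59 + 2.4²·5.9²·0.56] + 308.534 = 236.715 + 308.534 = 545.249.
Reliability = 545.249 / 728.165 = 0.749.

0.749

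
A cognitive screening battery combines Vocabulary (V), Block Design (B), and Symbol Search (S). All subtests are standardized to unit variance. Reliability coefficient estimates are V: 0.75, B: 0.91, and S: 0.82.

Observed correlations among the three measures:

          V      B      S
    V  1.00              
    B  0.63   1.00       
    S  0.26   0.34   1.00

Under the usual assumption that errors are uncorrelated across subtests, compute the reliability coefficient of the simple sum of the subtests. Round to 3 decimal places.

Var(V+B+S) = 3 + 2·[0.63 + 0.26 + 0.34] = 3 + 2.46 = 5.46.
With uncorrelated errors the cross-covariances are all true-score covariance, so they carry over unchanged; only the diagonal terms shrink to ρᵢσᵢ².
True-score variance = [0.75 + 0.91 + 0.82] + 2.46 = 2.48 + 2.46 = 4.94.
Reliability = 4.94 / 5.46 = 0.905.

0.905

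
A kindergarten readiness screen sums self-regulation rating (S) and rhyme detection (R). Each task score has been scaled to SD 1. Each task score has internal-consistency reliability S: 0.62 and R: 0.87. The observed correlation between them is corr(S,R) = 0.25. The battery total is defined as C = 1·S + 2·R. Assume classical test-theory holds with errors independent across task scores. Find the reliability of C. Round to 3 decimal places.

0.850

Var(C) = 1 + 2² + 2·[2·0.25] = 5 + 1 = 6.
Because errors are independent across components, Cov(Tᵢ,Tⱼ) = Cov(Xᵢ,Xⱼ); the off-diagonal part of the true-score variance is the same as above.
True-score variance = [0.62 + 2²·0.87] + 1 = 4.1 + 1 = 5.1.
Reliability = 5.1 / 6 = 0.850.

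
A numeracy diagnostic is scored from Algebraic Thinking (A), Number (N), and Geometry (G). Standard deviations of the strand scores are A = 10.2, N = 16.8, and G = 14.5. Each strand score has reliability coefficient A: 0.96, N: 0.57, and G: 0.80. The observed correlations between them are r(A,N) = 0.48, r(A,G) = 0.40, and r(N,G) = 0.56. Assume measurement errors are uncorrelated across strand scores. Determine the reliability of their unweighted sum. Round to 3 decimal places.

0.855

Var(A+N+G) = 10.2² + 16.8² + 14.5² + 2·[10.2·16.8·0.48 + 10.2·14.5·0.40 + 16.8·14.5·0.56] = 596.53 + 555.658 = 1152.19.
With uncorrelated errors the cross-covariances are all true-score covariance, so they carry over unchanged; only the diagonal terms shrink to ρᵢσᵢ².
True-score variance = [10.2²·0.96 + 16.8²·0.57 + 14.5²·0.80] + 555.658 = 428.955 + 555.658 = 984.613.
Reliability = 984.613 / 1152.19 = 0.855.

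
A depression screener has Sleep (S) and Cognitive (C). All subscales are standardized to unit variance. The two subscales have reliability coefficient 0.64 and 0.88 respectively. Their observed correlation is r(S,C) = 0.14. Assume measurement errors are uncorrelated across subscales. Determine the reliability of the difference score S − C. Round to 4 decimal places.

0.7209

Var(S−C) = 1 + 1 − 2·0.14 = 2 − 0.28 = 1.72.
Under uncorrelated errors the observed covariances equal the true-score covariances, so only the own-variance terms attenuate.
True-score variance = [0.64 + 0.88] − 0.28 = 1.52 − 0.28 = 1.24.
Reliability = 1.24 / 1.72 = 0.7209.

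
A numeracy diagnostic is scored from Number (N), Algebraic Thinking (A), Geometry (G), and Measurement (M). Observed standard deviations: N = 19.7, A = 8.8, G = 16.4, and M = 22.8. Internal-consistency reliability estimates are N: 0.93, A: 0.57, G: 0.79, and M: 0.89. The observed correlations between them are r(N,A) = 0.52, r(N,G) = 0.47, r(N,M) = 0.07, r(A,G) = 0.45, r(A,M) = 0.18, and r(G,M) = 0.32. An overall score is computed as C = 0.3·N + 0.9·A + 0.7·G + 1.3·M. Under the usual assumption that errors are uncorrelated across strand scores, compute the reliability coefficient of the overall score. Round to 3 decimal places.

Var(C) = 0.3²·19.7² + 0.9²·8.8² + 0.7²·16.4² + 1.3²·22.8² + 2·[0.27·19.7·8.8·0.52 + 0.21·19.7·16.4·0.47 + 0.39·19.7·22.8·0.07 + 0.63·8.8·16.4·0.45 + 1.17·8.8·22.8·0.18 + 0.91·16.4·22.8·0.32] = 1107.97 + 521.09 = 1629.06.
Because errors are independent across components, Cov(Tᵢ,Tⱼ) = Cov(Xᵢ,Xⱼ); the off-diagonal part of the true-score variance is the same as above.
True-score variance = [0.3²·19.7²·0.93 + 0.9²·8.8²·0.57 + 0.7²·16.4²·0.79 + 1.3²·22.8²·0.89] + 521.09 = 954.243 + 521.09 = 1475.33.
Reliability = 1475.33 / 1629.06 = 0.906.

0.906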